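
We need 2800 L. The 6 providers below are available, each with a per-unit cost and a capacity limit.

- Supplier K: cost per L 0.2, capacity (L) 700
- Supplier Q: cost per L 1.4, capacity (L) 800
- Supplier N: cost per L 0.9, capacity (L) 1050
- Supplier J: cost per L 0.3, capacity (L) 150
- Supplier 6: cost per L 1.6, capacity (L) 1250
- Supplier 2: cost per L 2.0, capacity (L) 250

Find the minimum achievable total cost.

Use providers in increasing cost order.
Supplier K at 0.2: take all 700 L → 2100 still needed.
Supplier J (0.3): use full 150 → 1950 L to go.
Take 1050 from Supplier N at 0.9 → need 900 more.
Supplier Q at 1.4: take all 800 L → 100 still needed.
Supplier 6 at 1.6: take 100 of its 1250 → requirement met.
Supplier 2: unused.
Cost = 700×0.2 + 150×0.3 + 1050×0.9 + 800×1.4 + 100×1.6 = 2410.

2410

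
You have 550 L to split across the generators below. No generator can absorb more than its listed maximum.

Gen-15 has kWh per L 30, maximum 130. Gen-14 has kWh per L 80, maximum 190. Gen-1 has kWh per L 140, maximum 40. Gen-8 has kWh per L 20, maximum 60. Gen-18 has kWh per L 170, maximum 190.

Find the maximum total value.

Order the generators by kWh per L: Gen-18 170 > Gen-1 140 > Gen-14 80 > Gen-15 30 > Gen-8 20.
Give Gen-18 190 to hit its cap of 190 ; 360 left.
Gen-1 takes 40 to reach its cap of 40 ; 320 left.
Give Gen-14 190 to hit its cap of 190 ; 130 left.
Gen-15 takes 130 to reach its cap of 130 ; 0 left.
Total = 30×130 + 80×190 + 140×40 + 170×190 = 57000.

57000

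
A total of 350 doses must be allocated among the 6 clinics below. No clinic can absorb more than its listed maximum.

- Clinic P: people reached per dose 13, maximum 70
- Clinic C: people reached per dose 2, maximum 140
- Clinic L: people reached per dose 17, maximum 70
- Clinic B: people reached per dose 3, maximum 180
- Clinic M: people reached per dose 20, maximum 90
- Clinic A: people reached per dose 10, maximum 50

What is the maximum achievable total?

4610

Highest people reached per dose first: Clinic M 20 > Clinic L 17 > Clinic P 13 > Clinic A 10 > Clinic B 3 > Clinic C 2.
Clinic M: +90 to 90 (cap) — 260 left.
Give Clinic L 70 to hit its cap of 70 — 190 left.
Clinic P: +70 to 70 (cap) — 120 left.
Clinic A: +50 to 50 (cap) — 70 left.
Clinic B has room for 180 but only 70 remain, so it gets 70.
Total = 13×70 + 17×70 + 3×70 + 20×90 + 10×50 = 4610.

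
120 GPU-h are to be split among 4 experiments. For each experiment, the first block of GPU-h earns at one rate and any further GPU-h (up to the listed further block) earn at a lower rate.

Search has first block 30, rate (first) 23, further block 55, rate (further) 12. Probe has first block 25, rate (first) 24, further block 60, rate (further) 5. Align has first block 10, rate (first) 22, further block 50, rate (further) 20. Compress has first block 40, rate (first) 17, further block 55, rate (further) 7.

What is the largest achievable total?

2595

Order all 8 blocks by rate: Probe/tier1 24 > Search/tier1 23 > Align/tier1 22 > Align/tier2 20 > Compress/tier1 17 > Search/tier2 12 > Compress/tier2 7 > Probe/tier2 5.
Probe tier1 at 24: fill all 25 ; 95 left.
Search/tier1 (23): +30 ; 65 left.
Fill Align tier1 block (10 at 22) ; 55 left.
Align/tier2 (20): +50 ; 5 left.
Compress/tier1: +5 of 40 at 17; pool empty.
Total = 24×25 + 23×30 + 22×10 + 20×50 + 17×5 = 2595.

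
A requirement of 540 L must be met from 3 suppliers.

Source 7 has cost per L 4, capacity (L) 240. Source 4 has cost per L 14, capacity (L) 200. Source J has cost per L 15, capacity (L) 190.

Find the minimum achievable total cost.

5260

Cheapest first:
Source 7 (4): use full 240 ; 300 L to go.
Take 200 from Source 4 at 14 ; need 100 more.
Source J at 15: take 100 of its 190 ; requirement met.
Cost = 240×4 + 200×14 + 100×15 = 5260.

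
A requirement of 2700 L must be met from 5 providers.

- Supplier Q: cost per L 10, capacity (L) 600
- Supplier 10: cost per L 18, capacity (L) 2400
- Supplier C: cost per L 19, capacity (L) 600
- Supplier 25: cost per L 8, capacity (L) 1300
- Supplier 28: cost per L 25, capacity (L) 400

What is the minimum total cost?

30800

Fill from the cheapest provider first.
Supplier 25 at 8: take all 1300 L ; 1400 still needed.
Take 600 from Supplier Q at 10 ; need 800 more.
Take 800 from Supplier 10 at 18 to finish.
Supplier C, Supplier 28: unused.
Cost = 1300×8 + 600×10 + 800×18 = 30800.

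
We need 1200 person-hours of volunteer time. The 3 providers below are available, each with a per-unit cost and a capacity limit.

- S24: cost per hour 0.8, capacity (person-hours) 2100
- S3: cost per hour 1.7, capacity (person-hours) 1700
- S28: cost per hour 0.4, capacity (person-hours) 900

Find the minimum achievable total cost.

Use providers in increasing cost order.
S28 at 0.4: take all 900 person-hours — 300 still needed.
Take 300 from S24 at 0.8 to finish.
S3: unused.
Cost = 900×0.4 + 300×0.8 = 600.

600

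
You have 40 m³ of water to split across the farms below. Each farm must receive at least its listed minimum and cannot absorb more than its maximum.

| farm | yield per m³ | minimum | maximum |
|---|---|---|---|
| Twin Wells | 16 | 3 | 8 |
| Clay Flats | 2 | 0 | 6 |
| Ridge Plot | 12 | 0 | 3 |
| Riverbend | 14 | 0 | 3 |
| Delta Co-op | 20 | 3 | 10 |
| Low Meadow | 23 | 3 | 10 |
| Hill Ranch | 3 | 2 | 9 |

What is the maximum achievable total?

654

Meeting every minimum uses 3+0+0+0+3+3+2 = 11 m³, leaving 29.
Order the farms by yield per m³: Low Meadow 23 > Delta Co-op 20 > Twin Wells 16 > Riverbend 14 > Ridge Plot 12 > Hill Ranch 3 > Clay Flats 2.
Give Low Meadow 7 more to hit its cap of 10 ; 22 left.
Delta Co-op takes 7 more to reach its cap of 10 ; 15 left.
Twin Wells takes 5 more to reach its cap of 8 ; 10 left.
Give Riverbend 3 more to hit its cap of 3 ; 7 left.
Give Ridge Plot 3 more to hit its cap of 3 ; 4 left.
Hill Ranch: +4 (room for 7) → 6. Pool exhausted.
Total = 16×8 + 12×3 + 14×3 + 20×10 + 23×10 + 3×6 = 654.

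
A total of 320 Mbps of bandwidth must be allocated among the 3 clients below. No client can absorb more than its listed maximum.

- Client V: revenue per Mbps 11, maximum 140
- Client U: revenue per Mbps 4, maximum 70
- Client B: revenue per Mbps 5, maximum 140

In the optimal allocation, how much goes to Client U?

Order the clients by revenue per Mbps: Client V 11 > Client B 5 > Client U 4.
Client V: +140 to 140 (cap) — 180 left.
Client B: +140 to 140 (cap) — 40 left.
Client U: +40 (room for 70) → 40. Pool exhausted.

40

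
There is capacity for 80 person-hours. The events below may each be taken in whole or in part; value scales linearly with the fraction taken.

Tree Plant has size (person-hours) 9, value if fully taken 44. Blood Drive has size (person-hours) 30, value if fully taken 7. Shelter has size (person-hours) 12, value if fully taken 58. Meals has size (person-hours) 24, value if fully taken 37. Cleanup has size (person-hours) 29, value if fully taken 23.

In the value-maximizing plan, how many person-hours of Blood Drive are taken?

Best value per unit of size first: Tree Plant 44/9≈4.89, Shelter 58/12≈4.83, Meals 37/24≈1.54, Cleanup 23/29≈0.793, Blood Drive 7/30≈0.233.
Take all of Tree Plant (9 person-hours, value 44) → 71 person-hours left.
Take all of Shelter (12 person-hours, value 58) → 59 person-hours left.
Meals: take in full, 24 person-hours for value 37 → 35 left.
Cleanup: take in full, 29 person-hours for value 23 → 6 left.
Only 6 person-hours remain; take 6/30 of Blood Drive for value 7×6/30 = 1.4.

6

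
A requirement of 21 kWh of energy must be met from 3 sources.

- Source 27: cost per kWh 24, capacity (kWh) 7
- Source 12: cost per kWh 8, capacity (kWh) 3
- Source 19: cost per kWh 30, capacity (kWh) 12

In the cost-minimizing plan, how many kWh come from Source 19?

Use sources in increasing cost order.
Source 12 at 8: take all 3 kWh → 18 still needed.
Source 27 at 24: take all 7 kWh → 11 still needed.
Take 11 from Source 19 at 30 to finish.

11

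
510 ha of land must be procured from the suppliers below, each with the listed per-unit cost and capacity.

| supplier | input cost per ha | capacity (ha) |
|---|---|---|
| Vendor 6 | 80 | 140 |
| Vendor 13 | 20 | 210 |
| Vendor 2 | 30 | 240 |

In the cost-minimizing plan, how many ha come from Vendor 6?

60

Fill from the cheapest supplier first.
Take 210 from Vendor 13 at 20 → need 300 more.
Vendor 2 at 30: take all 240 ha → 60 still needed.
Vendor 6 (80): take the remaining 60 → done.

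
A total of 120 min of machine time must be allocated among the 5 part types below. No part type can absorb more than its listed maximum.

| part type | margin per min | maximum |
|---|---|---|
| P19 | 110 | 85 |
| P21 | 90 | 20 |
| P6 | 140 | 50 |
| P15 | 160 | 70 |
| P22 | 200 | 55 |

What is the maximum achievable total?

21400

Highest margin per min first: P22 200 > P15 160 > P6 140 > P19 110 > P21 90.
P22: +55 to 55 (cap) → 65 left.
Only 65 left; P15 takes them to reach 65.
Total = 160×65 + 200×55 = 21400.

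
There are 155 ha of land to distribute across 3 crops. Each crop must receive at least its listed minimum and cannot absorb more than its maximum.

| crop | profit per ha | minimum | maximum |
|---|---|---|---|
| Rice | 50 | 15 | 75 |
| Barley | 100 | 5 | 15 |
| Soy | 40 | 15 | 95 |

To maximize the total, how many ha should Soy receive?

65

Meeting every minimum uses 15+5+15 = 35 ha, leaving 120.
Order the crops by profit per ha: Barley 100 > Rice 50 > Soy 40.
Barley: +10 to 15 (cap) — 110 left.
Rice: +60 to 75 (cap) — 50 left.
Soy: +50 (room for 80) → 65. Pool exhausted.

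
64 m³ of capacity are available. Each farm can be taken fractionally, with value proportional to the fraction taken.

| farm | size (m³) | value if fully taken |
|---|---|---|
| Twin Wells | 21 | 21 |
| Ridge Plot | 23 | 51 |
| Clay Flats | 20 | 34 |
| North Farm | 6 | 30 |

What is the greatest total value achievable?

Sort by value density: North Farm 30/6≈5, Ridge Plot 51/23≈2.22, Clay Flats 34/20≈1.7, Twin Wells 21/21≈1.
Take all of North Farm (6 m³, value 30) → 58 m³ left.
Ridge Plot: take in full, 23 m³ for value 51 → 35 left.
All 20 m³ of Clay Flats fit (value 34) → 15 remain.
Fill the last 15 m³ with part of Twin Wells: 15/21 of it earns 15.
Total value = 130.

130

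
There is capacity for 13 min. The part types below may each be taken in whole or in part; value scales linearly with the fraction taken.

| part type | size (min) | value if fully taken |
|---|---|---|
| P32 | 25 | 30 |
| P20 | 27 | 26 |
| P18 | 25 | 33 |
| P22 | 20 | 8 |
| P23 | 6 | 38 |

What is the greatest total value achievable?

47.24

Best value per unit of size first: P23 38/6≈6.33, P18 33/25≈1.32, P32 30/25≈1.2, P20 26/27≈0.963, P22 8/20≈0.4.
All 6 min of P23 fit (value 38) → 7 remain.
Only 7 min remain; take 7/25 of P18 for value 33×7/25 = 9.24.
Total value = 47.24.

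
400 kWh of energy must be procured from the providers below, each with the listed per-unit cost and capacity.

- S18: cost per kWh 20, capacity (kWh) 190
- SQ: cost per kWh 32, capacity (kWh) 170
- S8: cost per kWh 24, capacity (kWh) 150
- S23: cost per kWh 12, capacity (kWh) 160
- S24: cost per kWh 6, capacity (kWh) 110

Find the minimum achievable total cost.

5180

Use providers in increasing cost order.
Take 110 from S24 at 6 ; need 290 more.
S23 at 12: take all 160 kWh ; 130 still needed.
S18 at 20: take 130 of its 190 ; requirement met.
S8, SQ: unused.
Cost = 110×6 + 160×12 + 130×20 = 5180.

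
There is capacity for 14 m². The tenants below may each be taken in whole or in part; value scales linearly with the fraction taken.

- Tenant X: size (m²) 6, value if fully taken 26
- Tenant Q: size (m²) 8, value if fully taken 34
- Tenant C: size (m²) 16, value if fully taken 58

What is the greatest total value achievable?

Best value per unit of size first: Tenant X 26/6≈4.33, Tenant Q 34/8≈4.25, Tenant C 58/16≈3.62.
Take all of Tenant X (6 m², value 26) ; 8 m² left.
Tenant Q: take in full, 8 m² for value 34 ; 0 left.
Total value = 60.

60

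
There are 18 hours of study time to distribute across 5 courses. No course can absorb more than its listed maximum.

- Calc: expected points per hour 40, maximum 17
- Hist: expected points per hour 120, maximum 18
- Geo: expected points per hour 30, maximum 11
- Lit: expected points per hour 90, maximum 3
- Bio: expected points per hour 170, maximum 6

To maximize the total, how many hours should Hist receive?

Highest expected points per hour first: Bio 170 > Hist 120 > Lit 90 > Calc 40 > Geo 30.
Bio takes 6 to reach its cap of 6 → 12 left.
Hist has room for 18 but only 12 remain, so it gets 12.

12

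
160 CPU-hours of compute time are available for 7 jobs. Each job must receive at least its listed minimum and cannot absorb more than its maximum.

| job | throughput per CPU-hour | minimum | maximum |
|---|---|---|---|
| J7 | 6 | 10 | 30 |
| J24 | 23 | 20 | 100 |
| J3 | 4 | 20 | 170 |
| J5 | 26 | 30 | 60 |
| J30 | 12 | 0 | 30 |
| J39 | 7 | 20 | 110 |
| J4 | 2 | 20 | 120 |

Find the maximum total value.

2570

Meeting every minimum uses 10+20+20+30+0+20+20 = 120 CPU-hours, leaving 40.
Highest throughput per CPU-hour first: J5 26 > J24 23 > J30 12 > J39 7 > J7 6 > J3 4 > J4 2.
Give J5 30 more to hit its cap of 60 — 10 left.
J24: +10 (room for 80) → 30. Pool exhausted.
Total = 6×10 + 23×30 + 4×20 + 26×60 + 7×20 + 2×20 = 2570.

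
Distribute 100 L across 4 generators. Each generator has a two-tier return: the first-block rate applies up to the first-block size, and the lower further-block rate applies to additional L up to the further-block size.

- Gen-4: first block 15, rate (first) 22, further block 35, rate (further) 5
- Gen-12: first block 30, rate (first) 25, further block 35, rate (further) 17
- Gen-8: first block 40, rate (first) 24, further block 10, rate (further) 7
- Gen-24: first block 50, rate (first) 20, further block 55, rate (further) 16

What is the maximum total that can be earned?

2340

Rank every tier by rate: Gen-12/tier1 25 > Gen-8/tier1 24 > Gen-4/tier1 22 > Gen-24/tier1 20 > Gen-12/tier2 17 > Gen-24/tier2 16 > Gen-8/tier2 7 > Gen-4/tier2 5.
Gen-12/tier1 (25): +30 — 70 left.
Gen-8/tier1 (24): +40 — 30 left.
Gen-4/tier1 (22): +15 — 15 left.
Gen-24/tier1: +15 of 50 at 20; pool empty.
Total = 25×30 + 24×40 + 22×15 + 20×15 = 2340.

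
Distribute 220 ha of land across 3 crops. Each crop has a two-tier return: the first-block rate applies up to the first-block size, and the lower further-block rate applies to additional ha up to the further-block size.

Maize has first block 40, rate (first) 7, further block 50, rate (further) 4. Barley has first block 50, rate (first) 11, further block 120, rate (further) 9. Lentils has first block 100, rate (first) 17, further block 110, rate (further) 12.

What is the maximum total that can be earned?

3130

Treat each block as its own option and order by rate: Lentils/first 17 > Lentils/second 12 > Barley/first 11 > Barley/second 9 > Maize/first 7 > Maize/second 4.
Lentils/first (17): +100 → 120 left.
Lentils second at 12: fill all 110 → 10 left.
Barley/first: +10 of 50 at 11; pool empty.
Total = 17×100 + 12×110 + 11×10 = 3130.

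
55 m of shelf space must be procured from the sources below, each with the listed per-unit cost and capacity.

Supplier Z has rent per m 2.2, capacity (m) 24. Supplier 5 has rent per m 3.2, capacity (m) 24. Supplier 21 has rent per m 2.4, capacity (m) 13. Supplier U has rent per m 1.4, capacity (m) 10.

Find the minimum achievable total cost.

123.6

Use sources in increasing cost order.
Supplier U at 1.4: take all 10 m → 45 still needed.
Supplier Z at 2.2: take all 24 m → 21 still needed.
Supplier 21 (2.4): use full 13 → 8 m to go.
Take 8 from Supplier 5 at 3.2 to finish.
Cost = 10×1.4 + 24×2.2 + 13×2.4 + 8×3.2 = 123.6.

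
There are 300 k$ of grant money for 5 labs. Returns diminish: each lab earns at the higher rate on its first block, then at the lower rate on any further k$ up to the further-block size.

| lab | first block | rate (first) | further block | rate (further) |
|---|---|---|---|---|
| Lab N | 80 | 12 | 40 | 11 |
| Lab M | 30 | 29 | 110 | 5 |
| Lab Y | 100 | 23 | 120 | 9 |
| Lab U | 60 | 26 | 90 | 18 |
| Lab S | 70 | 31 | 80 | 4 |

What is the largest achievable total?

Order all 10 blocks by rate: Lab S/first 31 > Lab M/first 29 > Lab U/first 26 > Lab Y/first 23 > Lab U/second 18 > Lab N/first 12 > Lab N/second 11 > Lab Y/second 9 > Lab M/second 5 > Lab S/second 4.
Fill Lab S first block (70 at 31) ; 230 left.
Lab M first at 29: fill all 30 ; 200 left.
Lab U first at 26: fill all 60 ; 140 left.
Fill Lab Y first block (100 at 23) ; 40 left.
40 remain; put them into Lab U second at 18.
Total = 31×70 + 29×30 + 26×60 + 23×100 + 18×40 = 7620.

7620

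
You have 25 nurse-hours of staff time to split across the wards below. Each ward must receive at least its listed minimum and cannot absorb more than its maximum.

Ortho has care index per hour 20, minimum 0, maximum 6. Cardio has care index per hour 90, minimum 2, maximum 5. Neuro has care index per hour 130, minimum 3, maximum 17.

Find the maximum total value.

2720

Meeting every minimum uses 0+2+3 = 5 nurse-hours, leaving 20.
Rank by care index per hour: Neuro 130 > Cardio 90 > Ortho 20.
Give Neuro 14 more to hit its cap of 17 → 6 left.
Give Cardio 3 more to hit its cap of 5 → 3 left.
Ortho has room for 6 more but only 3 remain, so it gets 3.
Total = 20×3 + 90×5 + 130×17 = 2720.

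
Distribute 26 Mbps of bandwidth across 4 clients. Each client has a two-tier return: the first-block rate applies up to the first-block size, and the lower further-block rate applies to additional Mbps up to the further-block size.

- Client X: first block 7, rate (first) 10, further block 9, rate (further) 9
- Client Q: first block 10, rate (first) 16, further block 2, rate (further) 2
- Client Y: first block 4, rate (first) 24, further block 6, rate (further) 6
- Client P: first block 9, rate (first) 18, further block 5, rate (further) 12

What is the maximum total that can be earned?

454

Treat each block as its own option and order by rate: Client Y/tier1 24 > Client P/tier1 18 > Client Q/tier1 16 > Client P/tier2 12 > Client X/tier1 10 > Client X/tier2 9 > Client Y/tier2 6 > Client Q/tier2 2.
Fill Client Y tier1 block (4 at 24) → 22 left.
Client P tier1 at 18: fill all 9 → 13 left.
Fill Client Q tier1 block (10 at 16) → 3 left.
3 remain; put them into Client P tier2 at 12.
Total = 24×4 + 18×9 + 16×10 + 12×3 = 454.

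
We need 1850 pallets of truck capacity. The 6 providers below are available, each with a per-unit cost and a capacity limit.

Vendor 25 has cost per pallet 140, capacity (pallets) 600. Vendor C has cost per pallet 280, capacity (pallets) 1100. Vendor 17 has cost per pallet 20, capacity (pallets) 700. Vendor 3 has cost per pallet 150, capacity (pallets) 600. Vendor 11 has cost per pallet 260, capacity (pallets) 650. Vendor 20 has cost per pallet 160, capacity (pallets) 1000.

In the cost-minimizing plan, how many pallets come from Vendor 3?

Fill from the cheapest provider first.
Vendor 17 (20): use full 700 — 1150 pallets to go.
Vendor 25 (140): use full 600 — 550 pallets to go.
Vendor 3 (150): take the remaining 550 — done.
Vendor 20, Vendor 11, Vendor C: unused.

550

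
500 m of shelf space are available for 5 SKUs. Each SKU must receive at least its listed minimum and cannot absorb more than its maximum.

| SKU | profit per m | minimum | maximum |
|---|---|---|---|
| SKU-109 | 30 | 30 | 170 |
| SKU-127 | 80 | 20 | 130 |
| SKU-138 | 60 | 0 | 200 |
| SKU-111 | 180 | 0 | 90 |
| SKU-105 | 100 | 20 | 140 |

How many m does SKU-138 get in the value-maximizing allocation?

Meeting every minimum uses 30+20+0+0+20 = 70 m, leaving 430.
Rank by profit per m: SKU-111 180 > SKU-105 100 > SKU-127 80 > SKU-138 60 > SKU-109 30.
Give SKU-111 90 more to hit its cap of 90 — 340 left.
Give SKU-105 120 more to hit its cap of 140 — 220 left.
SKU-127 takes 110 more to reach its cap of 130 — 110 left.
SKU-138: +110 (room for 200) → 110. Pool exhausted.

110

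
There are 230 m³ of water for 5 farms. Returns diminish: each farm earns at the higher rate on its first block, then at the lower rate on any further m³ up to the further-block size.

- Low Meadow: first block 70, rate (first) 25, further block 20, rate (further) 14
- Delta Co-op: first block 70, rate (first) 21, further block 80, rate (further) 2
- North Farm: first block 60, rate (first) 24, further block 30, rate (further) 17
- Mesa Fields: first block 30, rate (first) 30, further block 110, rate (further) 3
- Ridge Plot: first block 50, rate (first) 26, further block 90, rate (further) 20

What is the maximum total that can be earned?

Treat each block as its own option and order by rate: Mesa Fields/T1 30 > Ridge Plot/T1 26 > Low Meadow/T1 25 > North Farm/T1 24 > Delta Co-op/T1 21 > Ridge Plot/T2 20 > North Farm/T2 17 > Low Meadow/T2 14 > Mesa Fields/T2 3 > Delta Co-op/T2 2.
Mesa Fields/T1 (30): +30 — 200 left.
Ridge Plot T1 at 26: fill all 50 — 150 left.
Fill Low Meadow T1 block (70 at 25) — 80 left.
North Farm T1 at 24: fill all 60 — 20 left.
Delta Co-op T1 at 21: only 20 left, fill 20.
Total = 30×30 + 26×50 + 25×70 + 24×60 + 21×20 = 5810.

5810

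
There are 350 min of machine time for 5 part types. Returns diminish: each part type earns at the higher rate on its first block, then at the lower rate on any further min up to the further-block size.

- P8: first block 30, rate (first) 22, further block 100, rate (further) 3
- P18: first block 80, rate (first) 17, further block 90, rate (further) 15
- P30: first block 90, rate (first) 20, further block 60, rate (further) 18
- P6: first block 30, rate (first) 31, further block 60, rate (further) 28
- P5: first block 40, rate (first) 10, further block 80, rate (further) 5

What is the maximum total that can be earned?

7510

Rank every tier by rate: P6/first 31 > P6/second 28 > P8/first 22 > P30/first 20 > P30/second 18 > P18/first 17 > P18/second 15 > P5/first 10 > P5/second 5 > P8/second 3.
P6 first at 31: fill all 30 ; 320 left.
P6 second at 28: fill all 60 ; 260 left.
Fill P8 first block (30 at 22) ; 230 left.
P30 first at 20: fill all 90 ; 140 left.
P30 second at 18: fill all 60 ; 80 left.
P18/first (17): +80 ; 0 left.
Total = 31×30 + 28×60 + 22×30 + 20×90 + 18×60 + 17×80 = 7510.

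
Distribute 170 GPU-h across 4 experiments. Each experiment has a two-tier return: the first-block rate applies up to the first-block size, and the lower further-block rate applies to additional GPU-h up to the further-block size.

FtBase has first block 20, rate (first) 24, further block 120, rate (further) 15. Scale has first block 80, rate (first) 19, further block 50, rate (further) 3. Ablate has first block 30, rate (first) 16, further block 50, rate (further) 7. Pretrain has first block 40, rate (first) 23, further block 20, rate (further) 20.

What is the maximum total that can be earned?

Rank every tier by rate: FtBase/first 24 > Pretrain/first 23 > Pretrain/second 20 > Scale/first 19 > Ablate/first 16 > FtBase/second 15 > Ablate/second 7 > Scale/second 3.
Fill FtBase first block (20 at 24) — 150 left.
Fill Pretrain first block (40 at 23) — 110 left.
Pretrain/second (20): +20 — 90 left.
Scale/first (19): +80 — 10 left.
Ablate/first: +10 of 30 at 16; pool empty.
Total = 24×20 + 23×40 + 20×20 + 19×80 + 16×10 = 3480.

3480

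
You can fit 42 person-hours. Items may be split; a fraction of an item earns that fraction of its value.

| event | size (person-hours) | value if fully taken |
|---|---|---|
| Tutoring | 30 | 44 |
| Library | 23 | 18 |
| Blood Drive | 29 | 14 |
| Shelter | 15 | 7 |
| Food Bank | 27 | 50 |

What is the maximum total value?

Rank by value-to-size ratio: Food Bank 50/27≈1.85, Tutoring 44/30≈1.47, Library 18/23≈0.783, Blood Drive 14/29≈0.483, Shelter 7/15≈0.467.
Food Bank: take in full, 27 person-hours for value 50 ; 15 left.
15 person-hours left: a 15/30 share of Tutoring gives 44×15/30 = 22.
Total value = 72.

72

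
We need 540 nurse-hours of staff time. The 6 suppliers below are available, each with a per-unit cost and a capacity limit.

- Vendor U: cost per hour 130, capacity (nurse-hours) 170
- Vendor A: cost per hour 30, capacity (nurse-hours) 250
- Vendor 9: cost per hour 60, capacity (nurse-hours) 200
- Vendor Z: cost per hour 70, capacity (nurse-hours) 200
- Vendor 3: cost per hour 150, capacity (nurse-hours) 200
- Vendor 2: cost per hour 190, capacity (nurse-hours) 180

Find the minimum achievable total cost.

25800

Cheapest first:
Take 250 from Vendor A at 30 ; need 290 more.
Take 200 from Vendor 9 at 60 ; need 90 more.
Take 90 from Vendor Z at 70 to finish.
Vendor U, Vendor 3, Vendor 2: unused.
Cost = 250×30 + 200×60 + 90×70 = 25800.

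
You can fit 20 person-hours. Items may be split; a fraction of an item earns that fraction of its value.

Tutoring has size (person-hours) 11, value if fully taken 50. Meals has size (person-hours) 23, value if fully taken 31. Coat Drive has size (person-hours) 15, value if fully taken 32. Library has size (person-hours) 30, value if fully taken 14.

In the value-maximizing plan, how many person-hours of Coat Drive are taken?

9

Sort by value density: Tutoring 50/11≈4.55, Coat Drive 32/15≈2.13, Meals 31/23≈1.35, Library 14/30≈0.467.
Tutoring: take in full, 11 person-hours for value 50 → 9 left.
Only 9 person-hours remain; take 9/15 of Coat Drive for value 32×9/15 = 19.2.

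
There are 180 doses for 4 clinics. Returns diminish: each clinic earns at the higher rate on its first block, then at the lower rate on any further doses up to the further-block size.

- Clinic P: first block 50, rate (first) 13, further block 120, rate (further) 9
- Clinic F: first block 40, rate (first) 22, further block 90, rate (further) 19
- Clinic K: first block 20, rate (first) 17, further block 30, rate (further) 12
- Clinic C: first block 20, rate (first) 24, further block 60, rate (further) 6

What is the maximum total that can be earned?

Treat each block as its own option and order by rate: Clinic C/tier1 24 > Clinic F/tier1 22 > Clinic F/tier2 19 > Clinic K/tier1 17 > Clinic P/tier1 13 > Clinic K/tier2 12 > Clinic P/tier2 9 > Clinic C/tier2 6.
Fill Clinic C tier1 block (20 at 24) — 160 left.
Clinic F tier1 at 22: fill all 40 — 120 left.
Clinic F/tier2 (19): +90 — 30 left.
Clinic K tier1 at 17: fill all 20 — 10 left.
10 remain; put them into Clinic P tier1 at 13.
Total = 24×20 + 22×40 + 19×90 + 17×20 + 13×10 = 3540.

3540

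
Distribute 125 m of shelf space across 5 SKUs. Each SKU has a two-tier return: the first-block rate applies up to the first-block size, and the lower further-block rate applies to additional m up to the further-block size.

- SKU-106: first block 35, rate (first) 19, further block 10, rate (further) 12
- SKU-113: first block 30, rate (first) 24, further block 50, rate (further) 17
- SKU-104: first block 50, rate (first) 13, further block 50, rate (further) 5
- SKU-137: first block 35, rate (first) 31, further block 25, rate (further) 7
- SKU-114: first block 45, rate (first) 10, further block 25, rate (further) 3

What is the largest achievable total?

2895

Treat each block as its own option and order by rate: SKU-137/tier1 31 > SKU-113/tier1 24 > SKU-106/tier1 19 > SKU-113/tier2 17 > SKU-104/tier1 13 > SKU-106/tier2 12 > SKU-114/tier1 10 > SKU-137/tier2 7 > SKU-104/tier2 5 > SKU-114/tier2 3.
Fill SKU-137 tier1 block (35 at 31) — 90 left.
Fill SKU-113 tier1 block (30 at 24) — 60 left.
SKU-106/tier1 (19): +35 — 25 left.
25 remain; put them into SKU-113 tier2 at 17.
Total = 31×35 + 24×30 + 19×35 + 17×25 = 2895.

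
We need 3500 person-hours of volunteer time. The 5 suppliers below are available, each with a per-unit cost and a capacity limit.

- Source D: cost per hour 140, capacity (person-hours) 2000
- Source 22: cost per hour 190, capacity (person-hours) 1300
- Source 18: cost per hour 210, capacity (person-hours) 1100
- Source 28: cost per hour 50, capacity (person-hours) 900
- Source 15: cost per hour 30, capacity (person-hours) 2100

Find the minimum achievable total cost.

Fill from the cheapest supplier first.
Take 2100 from Source 15 at 30 ; need 1400 more.
Source 28 (50): use full 900 ; 500 person-hours to go.
Take 500 from Source D at 140 to finish.
Source 22, Source 18: unused.
Cost = 2100×30 + 900×50 + 500×140 = 178000.

178000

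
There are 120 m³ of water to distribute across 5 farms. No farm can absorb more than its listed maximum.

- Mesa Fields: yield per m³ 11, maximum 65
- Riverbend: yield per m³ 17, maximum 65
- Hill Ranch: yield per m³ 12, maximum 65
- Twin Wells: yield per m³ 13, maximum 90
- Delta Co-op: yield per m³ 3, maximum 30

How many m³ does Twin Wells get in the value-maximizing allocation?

Rank by yield per m³: Riverbend 17 > Twin Wells 13 > Hill Ranch 12 > Mesa Fields 11 > Delta Co-op 3.
Riverbend: +65 to 65 (cap) ; 55 left.
Twin Wells has room for 90 but only 55 remain, so it gets 55.

55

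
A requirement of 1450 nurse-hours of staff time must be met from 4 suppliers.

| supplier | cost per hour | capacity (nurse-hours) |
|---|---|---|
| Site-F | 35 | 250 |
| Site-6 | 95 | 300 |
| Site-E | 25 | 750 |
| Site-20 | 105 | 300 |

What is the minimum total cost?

71750

Cheapest first:
Site-E (25): use full 750 — 700 nurse-hours to go.
Take 250 from Site-F at 35 — need 450 more.
Site-6 at 95: take all 300 nurse-hours — 150 still needed.
Site-20 (105): take the remaining 150 — done.
Cost = 750×25 + 250×35 + 300×95 + 150×105 = 71750.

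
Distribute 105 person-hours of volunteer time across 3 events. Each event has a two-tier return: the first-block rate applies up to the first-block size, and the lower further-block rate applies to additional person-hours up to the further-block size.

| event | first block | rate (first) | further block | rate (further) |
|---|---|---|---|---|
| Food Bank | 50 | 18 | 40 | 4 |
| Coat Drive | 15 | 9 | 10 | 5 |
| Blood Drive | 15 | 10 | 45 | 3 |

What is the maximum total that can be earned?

Treat each block as its own option and order by rate: Food Bank/first 18 > Blood Drive/first 10 > Coat Drive/first 9 > Coat Drive/second 5 > Food Bank/second 4 > Blood Drive/second 3.
Fill Food Bank first block (50 at 18) → 55 left.
Blood Drive/first (10): +15 → 40 left.
Fill Coat Drive first block (15 at 9) → 25 left.
Coat Drive second at 5: fill all 10 → 15 left.
Food Bank/second: +15 of 40 at 4; pool empty.
Total = 18×50 + 10×15 + 9×15 + 5×10 + 4×15 = 1295.

1295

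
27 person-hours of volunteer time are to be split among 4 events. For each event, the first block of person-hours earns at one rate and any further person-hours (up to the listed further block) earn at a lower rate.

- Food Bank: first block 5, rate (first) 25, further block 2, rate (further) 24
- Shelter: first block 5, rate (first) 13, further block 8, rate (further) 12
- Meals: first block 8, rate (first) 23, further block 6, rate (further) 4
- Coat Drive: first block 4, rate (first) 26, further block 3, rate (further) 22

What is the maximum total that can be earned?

592

Treat each block as its own option and order by rate: Coat Drive/tier1 26 > Food Bank/tier1 25 > Food Bank/tier2 24 > Meals/tier1 23 > Coat Drive/tier2 22 > Shelter/tier1 13 > Shelter/tier2 12 > Meals/tier2 4.
Coat Drive tier1 at 26: fill all 4 → 23 left.
Food Bank/tier1 (25): +5 → 18 left.
Food Bank tier2 at 24: fill all 2 → 16 left.
Fill Meals tier1 block (8 at 23) → 8 left.
Fill Coat Drive tier2 block (3 at 22) → 5 left.
Fill Shelter tier1 block (5 at 13) → 0 left.
Total = 26×4 + 25×5 + 24×2 + 23×8 + 22×3 + 13×5 = 592.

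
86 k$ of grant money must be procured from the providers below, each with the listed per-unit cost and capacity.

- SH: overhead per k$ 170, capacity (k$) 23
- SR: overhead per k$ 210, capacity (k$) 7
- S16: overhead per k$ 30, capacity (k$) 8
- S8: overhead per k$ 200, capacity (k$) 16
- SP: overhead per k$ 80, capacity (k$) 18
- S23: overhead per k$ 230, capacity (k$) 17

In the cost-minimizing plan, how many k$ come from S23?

14

Cheapest first:
S16 (30): use full 8 → 78 k$ to go.
Take 18 from SP at 80 → need 60 more.
SH at 170: take all 23 k$ → 37 still needed.
S8 (200): use full 16 → 21 k$ to go.
SR at 210: take all 7 k$ → 14 still needed.
Take 14 from S23 at 230 to finish.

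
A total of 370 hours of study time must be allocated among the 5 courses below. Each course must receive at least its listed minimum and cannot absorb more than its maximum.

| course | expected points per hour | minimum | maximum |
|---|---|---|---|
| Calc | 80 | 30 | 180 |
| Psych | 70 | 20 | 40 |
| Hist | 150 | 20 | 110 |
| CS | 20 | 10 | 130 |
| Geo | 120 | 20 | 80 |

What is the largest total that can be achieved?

Meeting every minimum uses 30+20+20+10+20 = 100 hours, leaving 270.
Order the courses by expected points per hour: Hist 150 > Geo 120 > Calc 80 > Psych 70 > CS 20.
Give Hist 90 more to hit its cap of 110 — 180 left.
Geo takes 60 more to reach its cap of 80 — 120 left.
Calc: +120 (room for 150) → 150. Pool exhausted.
Total = 80×150 + 70×20 + 150×110 + 20×10 + 120×80 = 39700.

39700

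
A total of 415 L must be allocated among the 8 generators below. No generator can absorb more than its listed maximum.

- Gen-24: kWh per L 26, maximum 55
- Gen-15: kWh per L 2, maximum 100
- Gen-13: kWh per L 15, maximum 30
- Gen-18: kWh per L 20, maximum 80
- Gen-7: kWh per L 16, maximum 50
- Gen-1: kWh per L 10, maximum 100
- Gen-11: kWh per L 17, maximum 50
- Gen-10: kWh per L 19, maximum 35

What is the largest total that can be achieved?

Order the generators by kWh per L: Gen-24 26 > Gen-18 20 > Gen-10 19 > Gen-11 17 > Gen-7 16 > Gen-13 15 > Gen-1 10 > Gen-15 2.
Gen-24: +55 to 55 (cap) — 360 left.
Gen-18 takes 80 to reach its cap of 80 — 280 left.
Gen-10 takes 35 to reach its cap of 35 — 245 left.
Gen-11: +50 to 50 (cap) — 195 left.
Give Gen-7 50 to hit its cap of 50 — 145 left.
Gen-13: +30 to 30 (cap) — 115 left.
Gen-1 takes 100 to reach its cap of 100 — 15 left.
Gen-15: +15 (room for 100) → 15. Pool exhausted.
Total = 26×55 + 2×15 + 15×30 + 20×80 + 16×50 + 10×100 + 17×50 + 19×35 = 6825.

6825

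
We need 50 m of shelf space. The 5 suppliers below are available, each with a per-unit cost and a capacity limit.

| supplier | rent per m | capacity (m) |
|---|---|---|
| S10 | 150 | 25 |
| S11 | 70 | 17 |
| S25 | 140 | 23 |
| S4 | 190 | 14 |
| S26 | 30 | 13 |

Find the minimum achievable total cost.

4380

Cheapest first:
S26 (30): use full 13 → 37 m to go.
S11 (70): use full 17 → 20 m to go.
Take 20 from S25 at 140 to finish.
S10, S4: unused.
Cost = 13×30 + 17×70 + 20×140 = 4380.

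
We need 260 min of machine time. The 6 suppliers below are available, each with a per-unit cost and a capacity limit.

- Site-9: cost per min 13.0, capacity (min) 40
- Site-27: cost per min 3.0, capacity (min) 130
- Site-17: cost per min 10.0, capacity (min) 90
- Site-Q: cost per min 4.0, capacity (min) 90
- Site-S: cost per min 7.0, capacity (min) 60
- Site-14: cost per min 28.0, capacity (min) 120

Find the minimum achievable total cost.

1030

Cheapest first:
Site-27 (3.0): use full 130 ; 130 min to go.
Take 90 from Site-Q at 4.0 ; need 40 more.
Take 40 from Site-S at 7.0 to finish.
Site-17, Site-9, Site-14: unused.
Cost = 130×3.0 + 90×4.0 + 40×7.0 = 1030.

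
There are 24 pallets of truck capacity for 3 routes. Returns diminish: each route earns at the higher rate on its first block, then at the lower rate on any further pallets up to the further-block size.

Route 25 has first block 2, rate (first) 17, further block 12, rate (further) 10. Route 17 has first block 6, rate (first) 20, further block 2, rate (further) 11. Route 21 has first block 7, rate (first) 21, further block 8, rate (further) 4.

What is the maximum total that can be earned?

Treat each block as its own option and order by rate: Route 21/T1 21 > Route 17/T1 20 > Route 25/T1 17 > Route 17/T2 11 > Route 25/T2 10 > Route 21/T2 4.
Route 21/T1 (21): +7 ; 17 left.
Route 17/T1 (20): +6 ; 11 left.
Fill Route 25 T1 block (2 at 17) ; 9 left.
Fill Route 17 T2 block (2 at 11) ; 7 left.
Route 25 T2 at 10: only 7 left, fill 7.
Total = 21×7 + 20×6 + 17×2 + 11×2 + 10×7 = 393.

393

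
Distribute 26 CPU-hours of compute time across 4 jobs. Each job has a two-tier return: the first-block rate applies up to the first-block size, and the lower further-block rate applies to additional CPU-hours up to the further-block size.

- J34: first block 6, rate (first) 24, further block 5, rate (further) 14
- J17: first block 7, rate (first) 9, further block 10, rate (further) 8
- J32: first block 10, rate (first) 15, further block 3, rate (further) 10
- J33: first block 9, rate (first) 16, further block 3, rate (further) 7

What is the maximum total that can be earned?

Order all 8 blocks by rate: J34/first 24 > J33/first 16 > J32/first 15 > J34/second 14 > J32/second 10 > J17/first 9 > J17/second 8 > J33/second 7.
Fill J34 first block (6 at 24) ; 20 left.
Fill J33 first block (9 at 16) ; 11 left.
J32/first (15): +10 ; 1 left.
J34 second at 14: only 1 left, fill 1.
Total = 24×6 + 16×9 + 15×10 + 14×1 = 452.

452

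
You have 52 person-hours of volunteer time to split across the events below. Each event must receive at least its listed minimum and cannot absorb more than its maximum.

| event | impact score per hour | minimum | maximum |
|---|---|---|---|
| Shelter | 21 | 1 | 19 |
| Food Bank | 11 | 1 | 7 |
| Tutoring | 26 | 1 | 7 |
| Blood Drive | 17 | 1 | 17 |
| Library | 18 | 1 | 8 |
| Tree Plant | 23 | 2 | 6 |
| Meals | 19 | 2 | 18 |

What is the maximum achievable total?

Meeting every minimum uses 1+1+1+1+1+2+2 = 9 person-hours, leaving 43.
Rank by impact score per hour: Tutoring 26 > Tree Plant 23 > Shelter 21 > Meals 19 > Library 18 > Blood Drive 17 > Food Bank 11.
Tutoring: +6 to 7 (cap) — 37 left.
Tree Plant: +4 to 6 (cap) — 33 left.
Shelter: +18 to 19 (cap) — 15 left.
Only 15 left; Meals takes them to reach 17.
Total = 21×19 + 11×1 + 26×7 + 17×1 + 18×1 + 23×6 + 19×17 = 1088.

1088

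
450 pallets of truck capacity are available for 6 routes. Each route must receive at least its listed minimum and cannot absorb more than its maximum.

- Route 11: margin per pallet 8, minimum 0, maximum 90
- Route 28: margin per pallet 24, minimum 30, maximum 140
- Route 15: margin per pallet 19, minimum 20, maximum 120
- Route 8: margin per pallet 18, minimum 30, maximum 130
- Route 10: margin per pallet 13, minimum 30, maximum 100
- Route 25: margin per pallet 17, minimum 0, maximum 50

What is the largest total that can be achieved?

Meeting every minimum uses 0+30+20+30+30+0 = 110 pallets, leaving 340.
Rank by margin per pallet: Route 28 24 > Route 15 19 > Route 8 18 > Route 25 17 > Route 10 13 > Route 11 8.
Give Route 28 110 more to hit its cap of 140 → 230 left.
Route 15 takes 100 more to reach its cap of 120 → 130 left.
Route 8: +100 to 130 (cap) → 30 left.
Route 25 has room for 50 more but only 30 remain, so it gets 30.
Total = 24×140 + 19×120 + 18×130 + 13×30 + 17×30 = 8880.

8880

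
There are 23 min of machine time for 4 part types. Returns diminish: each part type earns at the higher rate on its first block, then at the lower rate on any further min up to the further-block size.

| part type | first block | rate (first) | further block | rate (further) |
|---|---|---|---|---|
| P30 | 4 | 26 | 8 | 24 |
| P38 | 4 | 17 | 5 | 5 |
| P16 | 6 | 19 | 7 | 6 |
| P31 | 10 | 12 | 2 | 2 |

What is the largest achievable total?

490

Treat each block as its own option and order by rate: P30/T1 26 > P30/T2 24 > P16/T1 19 > P38/T1 17 > P31/T1 12 > P16/T2 6 > P38/T2 5 > P31/T2 2.
Fill P30 T1 block (4 at 26) — 19 left.
P30 T2 at 24: fill all 8 — 11 left.
P16 T1 at 19: fill all 6 — 5 left.
P38 T1 at 17: fill all 4 — 1 left.
P31 T1 at 12: only 1 left, fill 1.
Total = 26×4 + 24×8 + 19×6 + 17×4 + 12×1 = 490.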